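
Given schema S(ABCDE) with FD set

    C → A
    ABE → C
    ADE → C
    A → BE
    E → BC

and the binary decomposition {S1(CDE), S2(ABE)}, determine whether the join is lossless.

Yes

Common attributes: S1 ∩ S2 = {E}.
Closure of {E}: E → BC applies, adding BC; C → A applies, adding A. So (E)⁺ = {ABCE}.
This closure contains every attribute of S2, so S1 ∩ S2 → S2. The join is lossless.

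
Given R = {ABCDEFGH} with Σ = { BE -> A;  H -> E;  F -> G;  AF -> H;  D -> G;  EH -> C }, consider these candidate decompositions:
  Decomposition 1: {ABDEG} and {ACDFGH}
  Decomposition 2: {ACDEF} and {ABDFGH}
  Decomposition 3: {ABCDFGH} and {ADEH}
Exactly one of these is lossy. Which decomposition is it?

Decomposition 1

Decomposition 1: common = {ADG}, closure = {ADG} → lossy.
Decomposition 2: common = {ADF}, closure = {ACDEFGH} → lossless.
Decomposition 3: common = {ADH}, closure = {ACDEGH} → lossless.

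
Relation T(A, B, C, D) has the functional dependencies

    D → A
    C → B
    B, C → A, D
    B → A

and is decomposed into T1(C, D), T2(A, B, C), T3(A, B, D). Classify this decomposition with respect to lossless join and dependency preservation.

Lossless test (chase): Rows 1 and 3 agree on D; apply D→A and equate their A entries. Rows 1 and 2 agree on C; apply C→B and equate their B entries. Rows 1 and 2 agree on B, C; apply B, C→A, D and equate their A, D entries. Row 1 is now all distinguished symbols — the join is lossless.
Dependency preservation: B, C → A, D is not contained in any single fragment, but the restricted closure of its left-hand side across the fragments still reaches the right-hand side; the remaining FDs each lie inside some fragment. All dependencies are preserved.

lossless and dependency-preserving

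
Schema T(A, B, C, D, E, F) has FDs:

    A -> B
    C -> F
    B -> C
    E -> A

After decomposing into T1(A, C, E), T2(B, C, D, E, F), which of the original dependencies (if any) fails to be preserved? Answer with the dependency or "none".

A -> B

Check A → B: no single fragment contains all of {A, B}, and the restricted closure of {A} across the fragments never reaches {B}.
C → F is preserved.
B → C is preserved.
E → A is preserved.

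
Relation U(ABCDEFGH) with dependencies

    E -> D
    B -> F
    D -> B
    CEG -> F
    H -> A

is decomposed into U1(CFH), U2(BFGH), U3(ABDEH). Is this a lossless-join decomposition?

No

Chase test. Columns are ABCDEFGH; row i has aⱼ where attribute j ∈ Ui, else bᵢⱼ.
Initial tableau (one row per fragment):
  row 1: b11 b12 a3 b14 b15 a6 b17 a8
  row 2: b21 a2 b23 b24 b25 a6 a7 a8
  row 3: a1 a2 b33 a4 a5 b36 b37 a8
Rows 2 and 3 agree on B; apply B→F and equate their F entries.
Rows 1 and 2 agree on H; apply H→A and equate their A entries.
Rows 1 and 3 agree on H; apply H→A and equate their A entries.
No row becomes fully distinguished — the join is lossy.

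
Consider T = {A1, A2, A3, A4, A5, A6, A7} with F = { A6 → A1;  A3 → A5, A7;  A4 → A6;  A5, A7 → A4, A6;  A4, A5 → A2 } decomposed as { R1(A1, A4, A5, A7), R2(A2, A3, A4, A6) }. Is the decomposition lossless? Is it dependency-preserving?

Lossless test: (A4)⁺ = {A1, A4, A6}, which is a superkey of neither fragment — lossy.
Dependency preservation: the restricted closure of {A6} across the fragments never reaches {A1}, so A6 → A1 cannot be enforced without a join — not preserved.

lossy and not dependency-preserving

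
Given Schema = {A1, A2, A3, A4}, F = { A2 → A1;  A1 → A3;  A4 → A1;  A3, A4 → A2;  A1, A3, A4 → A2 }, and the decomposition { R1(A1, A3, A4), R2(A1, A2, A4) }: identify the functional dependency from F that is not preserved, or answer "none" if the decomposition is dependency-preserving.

none

A2 → A1 lies within R2.
A1 → A3 lies within R1.
A4 → A1 lies within R1.
A3, A4 → A2: restricted closure across fragments reaches A2.
A1, A3, A4 → A2: restricted closure across fragments reaches A2.
Every dependency is enforceable on the fragments, so the decomposition is dependency-preserving.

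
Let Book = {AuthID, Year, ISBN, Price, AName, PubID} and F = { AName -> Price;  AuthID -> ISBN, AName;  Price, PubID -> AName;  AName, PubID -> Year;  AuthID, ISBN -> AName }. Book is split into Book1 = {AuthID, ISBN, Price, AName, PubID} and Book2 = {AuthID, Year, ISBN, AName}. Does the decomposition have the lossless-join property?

No

Common attributes: Book1 ∩ Book2 = {AuthID, ISBN, AName}.
Closure of {AuthID, ISBN, AName}: AName → Price applies, adding Price. So (AuthID, ISBN, AName)⁺ = {AuthID, ISBN, Price, AName}.
The closure contains neither all of Book1 = {AuthID, ISBN, Price, AName, PubID} nor all of Book2 = {AuthID, Year, ISBN, AName}, so the common attributes are not a superkey of either fragment. The join is lossy.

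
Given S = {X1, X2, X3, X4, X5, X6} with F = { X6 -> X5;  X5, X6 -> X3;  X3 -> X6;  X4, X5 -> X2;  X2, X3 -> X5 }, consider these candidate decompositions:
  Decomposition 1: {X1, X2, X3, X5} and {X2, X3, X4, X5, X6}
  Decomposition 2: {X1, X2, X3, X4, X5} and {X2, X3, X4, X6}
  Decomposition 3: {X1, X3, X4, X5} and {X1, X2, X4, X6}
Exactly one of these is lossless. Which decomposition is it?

Decomposition 2

Decomposition 1: common = {X2, X3, X5}, closure = {X2, X3, X5, X6} → lossy.
Decomposition 2: common = {X2, X3, X4}, closure = {X2, X3, X4, X5, X6} → lossless.
Decomposition 3: common = {X1, X4}, closure = {X1, X4} → lossy.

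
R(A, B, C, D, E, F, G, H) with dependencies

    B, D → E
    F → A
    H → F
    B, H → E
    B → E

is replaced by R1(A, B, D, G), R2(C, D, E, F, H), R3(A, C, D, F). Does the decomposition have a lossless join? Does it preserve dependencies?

Lossless test (chase): Rows 2 and 3 agree on F; apply F→A and equate their A entries. No row becomes fully distinguished — the join is lossy.
Dependency preservation: the restricted closure of {B, D} across the fragments never reaches {E}, so B, D → E cannot be enforced without a join — not preserved.

lossy and not dependency-preserving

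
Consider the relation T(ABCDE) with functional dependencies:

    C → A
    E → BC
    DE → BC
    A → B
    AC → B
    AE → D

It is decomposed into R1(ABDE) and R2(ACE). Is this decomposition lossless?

Common attributes: R1 ∩ R2 = {AE}.
Closure of {AE}: E → BC applies, adding BC; AE → D applies, adding D. So (AE)⁺ = {ABCDE}.
This closure contains every attribute of R1, so R1 ∩ R2 → R1. The join is lossless.

Yes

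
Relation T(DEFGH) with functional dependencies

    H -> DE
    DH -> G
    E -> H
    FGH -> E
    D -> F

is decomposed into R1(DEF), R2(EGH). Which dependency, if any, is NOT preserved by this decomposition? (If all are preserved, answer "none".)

none

H → DE: restricted closure across fragments reaches DE.
DH → G: restricted closure across fragments reaches G.
E → H lies within R2.
FGH → E: restricted closure across fragments reaches E.
D → F lies within R1.
Every dependency is enforceable on the fragments, so the decomposition is dependency-preserving.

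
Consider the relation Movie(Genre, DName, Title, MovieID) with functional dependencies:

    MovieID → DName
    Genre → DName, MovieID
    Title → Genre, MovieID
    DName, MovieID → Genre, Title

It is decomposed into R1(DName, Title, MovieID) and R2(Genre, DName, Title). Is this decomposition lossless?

Common attributes: R1 ∩ R2 = {DName, Title}.
Closure of {DName, Title}: Title → Genre, MovieID applies, adding Genre, MovieID. So (DName, Title)⁺ = {Genre, DName, Title, MovieID}.
This closure contains every attribute of R1, so R1 ∩ R2 → R1. The join is lossless.

Yes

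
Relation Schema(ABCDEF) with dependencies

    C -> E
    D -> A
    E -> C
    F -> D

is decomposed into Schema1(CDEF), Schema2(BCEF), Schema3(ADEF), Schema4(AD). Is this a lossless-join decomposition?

Chase test. Columns are ABCDEF; row i has aⱼ where attribute j ∈ Schemai, else bᵢⱼ.
Initial tableau (one row per fragment):
  row 1: b11 b12 a3 a4 a5 a6
  row 2: b21 a2 a3 b24 a5 a6
  row 3: a1 b32 b33 a4 a5 a6
  row 4: a1 b42 b43 a4 b45 b46
Rows 1 and 3 agree on D; apply D→A and equate their A entries.
Rows 1 and 3 agree on E; apply E→C and equate their C entries.
Rows 1 and 2 agree on F; apply F→D and equate their D entries.
Rows 1 and 2 agree on D; apply D→A and equate their A entries.
Row 2 is now all distinguished symbols — the join is lossless.

Yes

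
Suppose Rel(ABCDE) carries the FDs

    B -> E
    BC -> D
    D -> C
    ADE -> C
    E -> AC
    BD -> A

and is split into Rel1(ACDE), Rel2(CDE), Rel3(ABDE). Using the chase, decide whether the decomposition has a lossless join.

Chase test. Columns are ABCDE; row i has aⱼ where attribute j ∈ Reli, else bᵢⱼ.
Initial tableau (one row per fragment):
  row 1: a1 b12 a3 a4 a5
  row 2: b21 b22 a3 a4 a5
  row 3: a1 a2 b33 a4 a5
Rows 1 and 3 agree on D; apply D→C and equate their C entries.
Rows 1 and 2 agree on E; apply E→AC and equate their AC entries.
Row 3 is now all distinguished symbols — the join is lossless.

Yes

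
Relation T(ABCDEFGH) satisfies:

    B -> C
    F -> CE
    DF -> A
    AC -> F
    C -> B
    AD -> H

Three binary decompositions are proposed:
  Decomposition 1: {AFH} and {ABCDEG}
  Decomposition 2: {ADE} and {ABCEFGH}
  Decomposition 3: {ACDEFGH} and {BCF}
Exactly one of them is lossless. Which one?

Decomposition 3

Decomposition 1: common = {A}, closure = {A} → lossy.
Decomposition 2: common = {AE}, closure = {AE} → lossy.
Decomposition 3: common = {CF}, closure = {BCEF} → lossless.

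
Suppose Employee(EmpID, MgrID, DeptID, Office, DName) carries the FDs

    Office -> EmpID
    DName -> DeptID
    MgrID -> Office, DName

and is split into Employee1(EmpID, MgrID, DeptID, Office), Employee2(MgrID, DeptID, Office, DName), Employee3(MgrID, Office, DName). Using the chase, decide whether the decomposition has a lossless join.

Chase test. Columns are EmpID, MgrID, DeptID, Office, DName; row i has aⱼ where attribute j ∈ Employeei, else bᵢⱼ.
Initial tableau (one row per fragment):
  row 1: a1 a2 a3 a4 b15
  row 2: b21 a2 a3 a4 a5
  row 3: b31 a2 b33 a4 a5
Rows 1 and 2 agree on Office; apply Office→EmpID and equate their EmpID entries.
Rows 1 and 3 agree on Office; apply Office→EmpID and equate their EmpID entries.
Rows 2 and 3 agree on DName; apply DName→DeptID and equate their DeptID entries.
Rows 1 and 2 agree on MgrID; apply MgrID→Office, DName and equate their Office, DName entries.
Row 1 is now all distinguished symbols — the join is lossless.

Yes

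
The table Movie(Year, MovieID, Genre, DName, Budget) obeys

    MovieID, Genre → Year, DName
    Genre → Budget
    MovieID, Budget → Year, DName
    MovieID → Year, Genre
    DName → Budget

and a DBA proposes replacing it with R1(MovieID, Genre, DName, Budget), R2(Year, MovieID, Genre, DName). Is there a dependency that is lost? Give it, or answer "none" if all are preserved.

none

MovieID, Genre → Year, DName lies within R2.
Genre → Budget lies within R1.
MovieID, Budget → Year, DName: restricted closure across fragments reaches Year, DName.
MovieID → Year, Genre lies within R2.
DName → Budget lies within R1.
Every dependency is enforceable on the fragments, so the decomposition is dependency-preserving.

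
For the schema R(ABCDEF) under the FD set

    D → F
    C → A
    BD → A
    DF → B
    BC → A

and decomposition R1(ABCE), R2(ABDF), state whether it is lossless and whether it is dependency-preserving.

Lossless test: (AB)⁺ = {AB}, which is a superkey of neither fragment — lossy.
Dependency preservation: every FD's attributes lie within a single fragment, so each can be enforced locally — preserved.

lossy but dependency-preserving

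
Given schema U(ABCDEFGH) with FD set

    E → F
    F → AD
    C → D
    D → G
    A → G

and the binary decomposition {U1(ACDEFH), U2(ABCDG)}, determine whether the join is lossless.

Common attributes: U1 ∩ U2 = {ACD}.
Closure of {ACD}: D → G applies, adding G. So (ACD)⁺ = {ACDG}.
The closure contains neither all of U1 = {ACDEFH} nor all of U2 = {ABCDG}, so the common attributes are not a superkey of either fragment. The join is lossy.

No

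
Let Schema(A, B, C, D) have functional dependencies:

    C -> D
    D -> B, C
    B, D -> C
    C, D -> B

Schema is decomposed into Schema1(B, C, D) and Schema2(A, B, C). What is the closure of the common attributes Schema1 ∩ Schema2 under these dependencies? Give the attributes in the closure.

Schema1 ∩ Schema2 = {B, C}.
C → D applies, adding D
Closure: {B, C, D}.

B, C, D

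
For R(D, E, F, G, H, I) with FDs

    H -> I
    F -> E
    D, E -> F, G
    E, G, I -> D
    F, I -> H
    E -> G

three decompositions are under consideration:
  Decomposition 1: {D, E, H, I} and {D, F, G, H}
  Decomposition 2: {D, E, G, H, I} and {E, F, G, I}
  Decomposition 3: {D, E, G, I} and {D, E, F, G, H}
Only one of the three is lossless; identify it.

Decomposition 1: common = {D, H}, closure = {D, H, I} → lossy.
Decomposition 2: common = {E, G, I}, closure = {D, E, F, G, H, I} → lossless.
Decomposition 3: common = {D, E, G}, closure = {D, E, F, G} → lossy.

Decomposition 2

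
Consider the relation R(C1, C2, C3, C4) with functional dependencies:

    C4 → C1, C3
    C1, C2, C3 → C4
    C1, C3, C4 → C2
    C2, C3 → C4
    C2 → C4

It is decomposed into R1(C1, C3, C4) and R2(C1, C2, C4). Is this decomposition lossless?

Yes

Common attributes: R1 ∩ R2 = {C1, C4}.
Closure of {C1, C4}: C4 → C1, C3 applies, adding C3; C1, C3, C4 → C2 applies, adding C2. So (C1, C4)⁺ = {C1, C2, C3, C4}.
This closure contains every attribute of R1, so R1 ∩ R2 → R1. The join is lossless.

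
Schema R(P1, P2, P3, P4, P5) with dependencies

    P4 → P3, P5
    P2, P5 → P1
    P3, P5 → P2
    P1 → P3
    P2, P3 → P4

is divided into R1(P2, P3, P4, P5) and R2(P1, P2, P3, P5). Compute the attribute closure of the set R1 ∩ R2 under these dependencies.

P1, P2, P3, P4, P5

R1 ∩ R2 = {P2, P3, P5}.
P2, P5 → P1 applies, adding P1
P2, P3 → P4 applies, adding P4
Closure: {P1, P2, P3, P4, P5}.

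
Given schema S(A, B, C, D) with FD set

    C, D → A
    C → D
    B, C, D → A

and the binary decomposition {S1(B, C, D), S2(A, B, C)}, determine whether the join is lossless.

Yes

Common attributes: S1 ∩ S2 = {B, C}.
Closure of {B, C}: C → D applies, adding D; B, C, D → A applies, adding A. So (B, C)⁺ = {A, B, C, D}.
This closure contains every attribute of S1, so S1 ∩ S2 → S1. The join is lossless.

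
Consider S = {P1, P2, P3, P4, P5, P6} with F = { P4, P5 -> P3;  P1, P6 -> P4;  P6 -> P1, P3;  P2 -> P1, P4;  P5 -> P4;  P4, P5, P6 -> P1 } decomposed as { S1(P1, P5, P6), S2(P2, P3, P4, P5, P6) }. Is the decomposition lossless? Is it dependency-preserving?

lossless but not dependency-preserving

Lossless test: (P5, P6)⁺ = {P1, P3, P4, P5, P6}, which contains all of one fragment — lossless.
Dependency preservation: the restricted closure of {P2} across the fragments never reaches {P1, P4}, so P2 → P1, P4 cannot be enforced without a join — not preserved.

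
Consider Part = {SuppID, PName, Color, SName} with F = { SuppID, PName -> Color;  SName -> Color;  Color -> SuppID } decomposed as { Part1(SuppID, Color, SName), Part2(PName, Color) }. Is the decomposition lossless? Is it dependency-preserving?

Lossless test: (Color)⁺ = {SuppID, Color}, which is a superkey of neither fragment — lossy.
Dependency preservation: the restricted closure of {SuppID, PName} across the fragments never reaches {Color}, so SuppID, PName → Color cannot be enforced without a join — not preserved.

lossy and not dependency-preserving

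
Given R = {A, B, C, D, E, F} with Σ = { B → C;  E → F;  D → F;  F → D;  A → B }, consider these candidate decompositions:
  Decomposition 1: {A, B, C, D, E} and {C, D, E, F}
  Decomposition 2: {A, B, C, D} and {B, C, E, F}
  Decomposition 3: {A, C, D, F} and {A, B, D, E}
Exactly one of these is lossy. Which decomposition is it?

Decomposition 1: common = {C, D, E}, closure = {C, D, E, F} → lossless.
Decomposition 2: common = {B, C}, closure = {B, C} → lossy.
Decomposition 3: common = {A, D}, closure = {A, B, C, D, F} → lossless.

Decomposition 2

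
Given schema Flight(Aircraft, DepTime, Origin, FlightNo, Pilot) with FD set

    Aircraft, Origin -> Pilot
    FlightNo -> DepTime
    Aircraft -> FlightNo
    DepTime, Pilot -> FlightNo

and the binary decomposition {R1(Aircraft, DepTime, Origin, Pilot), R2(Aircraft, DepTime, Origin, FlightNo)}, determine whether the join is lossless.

Common attributes: R1 ∩ R2 = {Aircraft, DepTime, Origin}.
Closure of {Aircraft, DepTime, Origin}: Aircraft, Origin → Pilot applies, adding Pilot; Aircraft → FlightNo applies, adding FlightNo. So (Aircraft, DepTime, Origin)⁺ = {Aircraft, DepTime, Origin, FlightNo, Pilot}.
This closure contains every attribute of R1, so R1 ∩ R2 → R1. The join is lossless.

Yes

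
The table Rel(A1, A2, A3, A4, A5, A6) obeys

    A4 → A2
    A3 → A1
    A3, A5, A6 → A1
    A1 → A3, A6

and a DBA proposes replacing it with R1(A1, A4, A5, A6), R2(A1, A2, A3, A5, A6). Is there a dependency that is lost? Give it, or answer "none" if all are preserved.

Check A4 → A2: no single fragment contains all of {A2, A4}, and the restricted closure of {A4} across the fragments never reaches {A2}.
A3 → A1 is preserved.
A3, A5, A6 → A1 is preserved.
A1 → A3, A6 is preserved.

A4 → A2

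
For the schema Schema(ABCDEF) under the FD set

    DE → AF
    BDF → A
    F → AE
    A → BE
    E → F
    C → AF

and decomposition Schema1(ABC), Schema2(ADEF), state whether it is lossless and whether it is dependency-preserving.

lossy but dependency-preserving

Lossless test: (A)⁺ = {ABEF}, which is a superkey of neither fragment — lossy.
Dependency preservation: BDF → A; A → BE; C → AF are not contained in any single fragment, but the restricted closure of each left-hand side across the fragments still reaches the right-hand side; the remaining FDs each lie inside some fragment. All dependencies are preserved.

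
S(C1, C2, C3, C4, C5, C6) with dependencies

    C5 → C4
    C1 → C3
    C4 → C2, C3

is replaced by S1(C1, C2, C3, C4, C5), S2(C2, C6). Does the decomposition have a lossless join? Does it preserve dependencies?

Lossless test: (C2)⁺ = {C2}, which is a superkey of neither fragment — lossy.
Dependency preservation: every FD's attributes lie within a single fragment, so each can be enforced locally — preserved.

lossy but dependency-preserving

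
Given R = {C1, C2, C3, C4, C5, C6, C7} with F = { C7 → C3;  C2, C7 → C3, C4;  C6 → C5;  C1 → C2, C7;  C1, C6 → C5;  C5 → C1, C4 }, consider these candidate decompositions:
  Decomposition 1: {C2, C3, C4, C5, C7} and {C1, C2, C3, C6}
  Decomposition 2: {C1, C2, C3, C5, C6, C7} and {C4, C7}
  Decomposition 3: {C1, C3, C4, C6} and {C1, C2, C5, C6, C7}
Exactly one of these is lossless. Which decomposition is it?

Decomposition 1: common = {C2, C3}, closure = {C2, C3} → lossy.
Decomposition 2: common = {C7}, closure = {C3, C7} → lossy.
Decomposition 3: common = {C1, C6}, closure = {C1, C2, C3, C4, C5, C6, C7} → lossless.

Decomposition 3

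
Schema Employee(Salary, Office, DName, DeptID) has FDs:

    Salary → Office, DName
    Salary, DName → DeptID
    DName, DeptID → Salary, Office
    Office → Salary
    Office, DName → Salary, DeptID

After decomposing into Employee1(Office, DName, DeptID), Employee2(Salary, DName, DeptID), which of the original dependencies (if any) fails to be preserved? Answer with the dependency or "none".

Salary → Office, DName: restricted closure across fragments reaches Office, DName.
Salary, DName → DeptID lies within Employee2.
DName, DeptID → Salary, Office: restricted closure across fragments reaches Salary, Office.
Office → Salary: restricted closure across fragments reaches Salary.
Office, DName → Salary, DeptID: restricted closure across fragments reaches Salary, DeptID.
Every dependency is enforceable on the fragments, so the decomposition is dependency-preserving.

none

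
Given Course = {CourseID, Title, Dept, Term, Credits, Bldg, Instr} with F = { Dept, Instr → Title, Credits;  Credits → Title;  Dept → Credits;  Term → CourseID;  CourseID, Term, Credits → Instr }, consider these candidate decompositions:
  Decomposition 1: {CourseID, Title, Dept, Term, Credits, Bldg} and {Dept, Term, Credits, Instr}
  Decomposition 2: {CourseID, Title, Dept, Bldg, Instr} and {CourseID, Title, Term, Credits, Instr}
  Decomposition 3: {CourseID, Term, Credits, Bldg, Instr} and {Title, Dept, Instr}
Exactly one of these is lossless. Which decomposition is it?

Decomposition 1

Decomposition 1: common = {Dept, Term, Credits}, closure = {CourseID, Title, Dept, Term, Credits, Instr} → lossless.
Decomposition 2: common = {CourseID, Title, Instr}, closure = {CourseID, Title, Instr} → lossy.
Decomposition 3: common = {Instr}, closure = {Instr} → lossy.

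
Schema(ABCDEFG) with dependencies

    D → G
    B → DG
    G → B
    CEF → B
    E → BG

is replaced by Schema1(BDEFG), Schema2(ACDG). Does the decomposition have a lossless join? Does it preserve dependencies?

lossy but dependency-preserving

Lossless test: (DG)⁺ = {BDG}, which is a superkey of neither fragment — lossy.
Dependency preservation: CEF → B is not contained in any single fragment, but the restricted closure of its left-hand side across the fragments still reaches the right-hand side; the remaining FDs each lie inside some fragment. All dependencies are preserved.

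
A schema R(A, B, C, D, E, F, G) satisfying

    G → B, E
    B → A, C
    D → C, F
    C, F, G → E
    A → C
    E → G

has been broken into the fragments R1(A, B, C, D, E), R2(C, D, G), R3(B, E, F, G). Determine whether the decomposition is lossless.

Chase test. Columns are A, B, C, D, E, F, G; row i has aⱼ where attribute j ∈ Ri, else bᵢⱼ.
Initial tableau (one row per fragment):
  row 1: a1 a2 a3 a4 a5 b16 b17
  row 2: b21 b22 a3 a4 b25 b26 a7
  row 3: b31 a2 b33 b34 a5 a6 a7
Rows 2 and 3 agree on G; apply G→B, E and equate their B, E entries.
Rows 1 and 2 agree on B; apply B→A, C and equate their A, C entries.
Rows 1 and 3 agree on B; apply B→A, C and equate their A, C entries.
Rows 1 and 2 agree on D; apply D→C, F and equate their C, F entries.
Rows 1 and 2 agree on E; apply E→G and equate their G entries.
No row becomes fully distinguished — the join is lossy.

No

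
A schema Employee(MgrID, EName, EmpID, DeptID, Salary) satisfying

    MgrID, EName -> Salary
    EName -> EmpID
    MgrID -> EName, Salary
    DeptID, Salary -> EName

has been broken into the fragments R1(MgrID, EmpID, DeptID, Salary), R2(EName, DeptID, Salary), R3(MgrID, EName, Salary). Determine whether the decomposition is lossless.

Chase test. Columns are MgrID, EName, EmpID, DeptID, Salary; row i has aⱼ where attribute j ∈ Ri, else bᵢⱼ.
Initial tableau (one row per fragment):
  row 1: a1 b12 a3 a4 a5
  row 2: b21 a2 b23 a4 a5
  row 3: a1 a2 b33 b34 a5
Rows 2 and 3 agree on EName; apply EName→EmpID and equate their EmpID entries.
Rows 1 and 3 agree on MgrID; apply MgrID→EName, Salary and equate their EName, Salary entries.
Rows 1 and 2 agree on EName; apply EName→EmpID and equate their EmpID entries.
Row 1 is now all distinguished symbols — the join is lossless.

Yes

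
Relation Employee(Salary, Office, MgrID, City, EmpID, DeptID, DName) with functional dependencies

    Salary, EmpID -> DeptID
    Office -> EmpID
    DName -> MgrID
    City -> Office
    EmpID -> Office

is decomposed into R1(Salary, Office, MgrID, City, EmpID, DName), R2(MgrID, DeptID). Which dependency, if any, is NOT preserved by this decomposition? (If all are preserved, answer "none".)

Salary, EmpID -> DeptID

Check Salary, EmpID → DeptID: no single fragment contains all of {Salary, EmpID, DeptID}, and the restricted closure of {Salary, EmpID} across the fragments never reaches {DeptID}.
Office → EmpID is preserved.
DName → MgrID is preserved.
City → Office is preserved.
EmpID → Office is preserved.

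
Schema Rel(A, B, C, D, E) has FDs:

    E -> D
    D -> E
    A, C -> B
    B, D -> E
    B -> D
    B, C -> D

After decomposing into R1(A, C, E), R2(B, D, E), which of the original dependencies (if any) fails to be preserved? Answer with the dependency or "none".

A, C -> B

Check A, C → B: no single fragment contains all of {A, B, C}, and the restricted closure of {A, C} across the fragments never reaches {B}.
E → D is preserved.
D → E is preserved.
B, D → E is preserved.
B → D is preserved.
B, C → D is preserved.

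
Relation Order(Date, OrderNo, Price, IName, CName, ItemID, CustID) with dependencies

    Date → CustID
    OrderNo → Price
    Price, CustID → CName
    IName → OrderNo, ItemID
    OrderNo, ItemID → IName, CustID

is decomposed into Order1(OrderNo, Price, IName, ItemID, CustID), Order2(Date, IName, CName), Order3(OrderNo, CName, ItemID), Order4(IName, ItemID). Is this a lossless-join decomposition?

Chase test. Columns are Date, OrderNo, Price, IName, CName, ItemID, CustID; row i has aⱼ where attribute j ∈ Orderi, else bᵢⱼ.
Initial tableau (one row per fragment):
  row 1: b11 a2 a3 a4 b15 a6 a7
  row 2: a1 b22 b23 a4 a5 b26 b27
  row 3: b31 a2 b33 b34 a5 a6 b37
  row 4: b41 b42 b43 a4 b45 a6 b47
Rows 1 and 3 agree on OrderNo; apply OrderNo→Price and equate their Price entries.
Rows 1 and 2 agree on IName; apply IName→OrderNo, ItemID and equate their OrderNo, ItemID entries.
Rows 1 and 4 agree on IName; apply IName→OrderNo, ItemID and equate their OrderNo, ItemID entries.
Rows 1 and 2 agree on OrderNo, ItemID; apply OrderNo, ItemID→IName, CustID and equate their IName, CustID entries.
Rows 1 and 3 agree on OrderNo, ItemID; apply OrderNo, ItemID→IName, CustID and equate their IName, CustID entries.
Rows 1 and 4 agree on OrderNo, ItemID; apply OrderNo, ItemID→IName, CustID and equate their IName, CustID entries.
Rows 1 and 2 agree on OrderNo; apply OrderNo→Price and equate their Price entries.
Rows 1 and 4 agree on OrderNo; apply OrderNo→Price and equate their Price entries.
Rows 1 and 2 agree on Price, CustID; apply Price, CustID→CName and equate their CName entries.
Rows 1 and 4 agree on Price, CustID; apply Price, CustID→CName and equate their CName entries.
Row 2 is now all distinguished symbols — the join is lossless.

Yes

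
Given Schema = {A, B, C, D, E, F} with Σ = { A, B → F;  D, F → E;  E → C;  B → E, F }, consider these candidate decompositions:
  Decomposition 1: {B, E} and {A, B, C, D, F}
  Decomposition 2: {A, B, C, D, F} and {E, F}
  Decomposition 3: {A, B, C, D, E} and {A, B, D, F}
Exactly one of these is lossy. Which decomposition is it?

Decomposition 1: common = {B}, closure = {B, C, E, F} → lossless.
Decomposition 2: common = {F}, closure = {F} → lossy.
Decomposition 3: common = {A, B, D}, closure = {A, B, C, D, E, F} → lossless.

Decomposition 2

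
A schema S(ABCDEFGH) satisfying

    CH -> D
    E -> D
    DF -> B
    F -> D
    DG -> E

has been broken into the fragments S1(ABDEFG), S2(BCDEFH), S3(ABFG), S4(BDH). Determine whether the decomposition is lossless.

Chase test. Columns are ABCDEFGH; row i has aⱼ where attribute j ∈ Si, else bᵢⱼ.
Initial tableau (one row per fragment):
  row 1: a1 a2 b13 a4 a5 a6 a7 b18
  row 2: b21 a2 a3 a4 a5 a6 b27 a8
  row 3: a1 a2 b33 b34 b35 a6 a7 b38
  row 4: b41 a2 b43 a4 b45 b46 b47 a8
Rows 1 and 3 agree on F; apply F→D and equate their D entries.
Rows 1 and 3 agree on DG; apply DG→E and equate their E entries.
No row becomes fully distinguished — the join is lossy.

No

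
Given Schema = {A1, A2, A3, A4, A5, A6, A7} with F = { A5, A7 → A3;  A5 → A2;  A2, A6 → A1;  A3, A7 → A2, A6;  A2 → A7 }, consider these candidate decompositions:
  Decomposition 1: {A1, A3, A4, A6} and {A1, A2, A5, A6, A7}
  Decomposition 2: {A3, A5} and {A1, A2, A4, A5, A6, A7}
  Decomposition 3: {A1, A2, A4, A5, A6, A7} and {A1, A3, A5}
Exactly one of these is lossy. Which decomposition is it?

Decomposition 1

Decomposition 1: common = {A1, A6}, closure = {A1, A6} → lossy.
Decomposition 2: common = {A5}, closure = {A1, A2, A3, A5, A6, A7} → lossless.
Decomposition 3: common = {A1, A5}, closure = {A1, A2, A3, A5, A6, A7} → lossless.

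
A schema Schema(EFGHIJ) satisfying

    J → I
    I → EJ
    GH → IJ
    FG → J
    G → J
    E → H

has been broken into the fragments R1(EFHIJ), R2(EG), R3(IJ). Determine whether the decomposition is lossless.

No

Chase test. Columns are EFGHIJ; row i has aⱼ where attribute j ∈ Ri, else bᵢⱼ.
Initial tableau (one row per fragment):
  row 1: a1 a2 b13 a4 a5 a6
  row 2: a1 b22 a3 b24 b25 b26
  row 3: b31 b32 b33 b34 a5 a6
Rows 1 and 3 agree on I; apply I→EJ and equate their EJ entries.
Rows 1 and 2 agree on E; apply E→H and equate their H entries.
Rows 1 and 3 agree on E; apply E→H and equate their H entries.
No row becomes fully distinguished — the join is lossy.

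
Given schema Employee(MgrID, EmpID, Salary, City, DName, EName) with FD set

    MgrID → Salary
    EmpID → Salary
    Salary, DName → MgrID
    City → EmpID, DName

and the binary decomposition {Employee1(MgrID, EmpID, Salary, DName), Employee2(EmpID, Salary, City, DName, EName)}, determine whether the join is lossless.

Common attributes: Employee1 ∩ Employee2 = {EmpID, Salary, DName}.
Closure of {EmpID, Salary, DName}: Salary, DName → MgrID applies, adding MgrID. So (EmpID, Salary, DName)⁺ = {MgrID, EmpID, Salary, DName}.
This closure contains every attribute of Employee1, so Employee1 ∩ Employee2 → Employee1. The join is lossless.

Yes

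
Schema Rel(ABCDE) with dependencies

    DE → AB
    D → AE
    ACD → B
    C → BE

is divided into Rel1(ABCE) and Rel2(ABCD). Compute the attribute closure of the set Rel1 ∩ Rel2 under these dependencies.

ABCE

Rel1 ∩ Rel2 = {ABC}.
C → BE applies, adding E
Closure: {ABCE}.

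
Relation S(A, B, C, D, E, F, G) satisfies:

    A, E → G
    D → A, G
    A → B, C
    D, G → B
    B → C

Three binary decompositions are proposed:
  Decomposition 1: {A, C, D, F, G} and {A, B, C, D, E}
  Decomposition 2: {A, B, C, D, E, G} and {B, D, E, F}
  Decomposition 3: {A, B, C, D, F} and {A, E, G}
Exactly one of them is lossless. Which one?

Decomposition 2

Decomposition 1: common = {A, C, D}, closure = {A, B, C, D, G} → lossy.
Decomposition 2: common = {B, D, E}, closure = {A, B, C, D, E, G} → lossless.
Decomposition 3: common = {A}, closure = {A, B, C} → lossy.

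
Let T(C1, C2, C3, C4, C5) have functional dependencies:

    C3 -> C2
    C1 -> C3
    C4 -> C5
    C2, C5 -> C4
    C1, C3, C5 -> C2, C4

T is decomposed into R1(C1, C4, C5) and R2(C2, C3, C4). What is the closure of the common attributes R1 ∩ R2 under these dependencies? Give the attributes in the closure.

R1 ∩ R2 = {C4}.
C4 → C5 applies, adding C5
Closure: {C4, C5}.

C4, C5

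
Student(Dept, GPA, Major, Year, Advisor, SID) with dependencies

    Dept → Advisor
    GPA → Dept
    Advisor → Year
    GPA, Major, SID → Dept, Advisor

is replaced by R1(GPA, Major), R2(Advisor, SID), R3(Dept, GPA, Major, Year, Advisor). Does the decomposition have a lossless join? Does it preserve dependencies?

lossy but dependency-preserving

Lossless test (chase): Rows 1 and 3 agree on GPA; apply GPA→Dept and equate their Dept entries. Rows 2 and 3 agree on Advisor; apply Advisor→Year and equate their Year entries. Rows 1 and 3 agree on Dept; apply Dept→Advisor and equate their Advisor entries. Rows 1 and 2 agree on Advisor; apply Advisor→Year and equate their Year entries. No row becomes fully distinguished — the join is lossy.
Dependency preservation: GPA, Major, SID → Dept, Advisor is not contained in any single fragment, but the restricted closure of its left-hand side across the fragments still reaches the right-hand side; the remaining FDs each lie inside some fragment. All dependencies are preserved.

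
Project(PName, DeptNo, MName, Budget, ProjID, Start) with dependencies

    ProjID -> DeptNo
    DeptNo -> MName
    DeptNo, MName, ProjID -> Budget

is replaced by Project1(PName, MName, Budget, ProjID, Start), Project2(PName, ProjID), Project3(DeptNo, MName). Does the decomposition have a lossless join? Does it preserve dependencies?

Lossless test (chase): Rows 1 and 2 agree on ProjID; apply ProjID→DeptNo and equate their DeptNo entries. Rows 1 and 2 agree on DeptNo; apply DeptNo→MName and equate their MName entries. Rows 1 and 2 agree on DeptNo, MName, ProjID; apply DeptNo, MName, ProjID→Budget and equate their Budget entries. No row becomes fully distinguished — the join is lossy.
Dependency preservation: the restricted closure of {ProjID} across the fragments never reaches {DeptNo}, so ProjID → DeptNo cannot be enforced without a join — not preserved.

lossy and not dependency-preserving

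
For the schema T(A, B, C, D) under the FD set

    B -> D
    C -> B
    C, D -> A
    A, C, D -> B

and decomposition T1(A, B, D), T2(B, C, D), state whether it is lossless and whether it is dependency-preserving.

Lossless test: (B, D)⁺ = {B, D}, which is a superkey of neither fragment — lossy.
Dependency preservation: the restricted closure of {C, D} across the fragments never reaches {A}, so C, D → A cannot be enforced without a join — not preserved.

lossy and not dependency-preserving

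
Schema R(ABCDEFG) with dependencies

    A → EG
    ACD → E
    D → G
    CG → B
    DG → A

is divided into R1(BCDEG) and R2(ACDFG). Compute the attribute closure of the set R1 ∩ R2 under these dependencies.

ABCDEG

R1 ∩ R2 = {CDG}.
CG → B applies, adding B
DG → A applies, adding A
A → EG applies, adding E
Closure: {ABCDEG}.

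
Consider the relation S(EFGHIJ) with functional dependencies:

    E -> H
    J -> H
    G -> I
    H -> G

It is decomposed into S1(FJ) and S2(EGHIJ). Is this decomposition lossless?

Common attributes: S1 ∩ S2 = {J}.
Closure of {J}: J → H applies, adding H; H → G applies, adding G; G → I applies, adding I. So (J)⁺ = {GHIJ}.
The closure contains neither all of S1 = {FJ} nor all of S2 = {EGHIJ}, so the common attributes are not a superkey of either fragment. The join is lossy.

No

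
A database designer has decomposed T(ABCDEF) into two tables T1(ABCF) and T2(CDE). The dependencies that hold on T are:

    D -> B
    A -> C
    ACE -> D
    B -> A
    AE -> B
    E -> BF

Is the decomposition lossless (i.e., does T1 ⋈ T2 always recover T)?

No

Common attributes: T1 ∩ T2 = {C}.
No dependency enlarges {C}, so (C)⁺ = {C}.
The closure contains neither all of T1 = {ABCF} nor all of T2 = {CDE}, so the common attributes are not a superkey of either fragment. The join is lossy.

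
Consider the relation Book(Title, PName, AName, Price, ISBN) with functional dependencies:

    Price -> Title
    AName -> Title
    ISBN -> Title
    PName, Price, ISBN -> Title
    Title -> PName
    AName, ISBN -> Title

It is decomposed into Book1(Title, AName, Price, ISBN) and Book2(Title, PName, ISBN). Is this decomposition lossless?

Common attributes: Book1 ∩ Book2 = {Title, ISBN}.
Closure of {Title, ISBN}: Title → PName applies, adding PName. So (Title, ISBN)⁺ = {Title, PName, ISBN}.
This closure contains every attribute of Book2, so Book1 ∩ Book2 → Book2. The join is lossless.

Yes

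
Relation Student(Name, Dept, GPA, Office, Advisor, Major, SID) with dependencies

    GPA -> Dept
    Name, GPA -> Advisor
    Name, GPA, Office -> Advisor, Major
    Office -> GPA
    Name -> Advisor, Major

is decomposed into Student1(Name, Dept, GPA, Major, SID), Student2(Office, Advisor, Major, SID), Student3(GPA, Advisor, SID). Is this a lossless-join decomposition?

Chase test. Columns are Name, Dept, GPA, Office, Advisor, Major, SID; row i has aⱼ where attribute j ∈ Studenti, else bᵢⱼ.
Initial tableau (one row per fragment):
  row 1: a1 a2 a3 b14 b15 a6 a7
  row 2: b21 b22 b23 a4 a5 a6 a7
  row 3: b31 b32 a3 b34 a5 b36 a7
Rows 1 and 3 agree on GPA; apply GPA→Dept and equate their Dept entries.
No row becomes fully distinguished — the join is lossy.

No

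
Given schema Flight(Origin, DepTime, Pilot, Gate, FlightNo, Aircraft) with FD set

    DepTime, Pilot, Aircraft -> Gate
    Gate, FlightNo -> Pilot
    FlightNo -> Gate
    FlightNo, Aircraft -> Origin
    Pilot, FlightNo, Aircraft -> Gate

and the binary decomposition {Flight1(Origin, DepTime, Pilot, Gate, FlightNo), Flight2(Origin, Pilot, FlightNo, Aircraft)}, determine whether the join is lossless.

Common attributes: Flight1 ∩ Flight2 = {Origin, Pilot, FlightNo}.
Closure of {Origin, Pilot, FlightNo}: FlightNo → Gate applies, adding Gate. So (Origin, Pilot, FlightNo)⁺ = {Origin, Pilot, Gate, FlightNo}.
The closure contains neither all of Flight1 = {Origin, DepTime, Pilot, Gate, FlightNo} nor all of Flight2 = {Origin, Pilot, FlightNo, Aircraft}, so the common attributes are not a superkey of either fragment. The join is lossy.

No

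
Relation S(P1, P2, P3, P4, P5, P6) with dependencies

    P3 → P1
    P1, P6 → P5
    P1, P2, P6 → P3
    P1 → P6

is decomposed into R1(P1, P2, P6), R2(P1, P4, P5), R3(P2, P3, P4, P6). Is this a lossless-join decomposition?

No

Chase test. Columns are P1, P2, P3, P4, P5, P6; row i has aⱼ where attribute j ∈ Ri, else bᵢⱼ.
Initial tableau (one row per fragment):
  row 1: a1 a2 b13 b14 b15 a6
  row 2: a1 b22 b23 a4 a5 b26
  row 3: b31 a2 a3 a4 b35 a6
Rows 1 and 2 agree on P1; apply P1→P6 and equate their P6 entries.
Rows 1 and 2 agree on P1, P6; apply P1, P6→P5 and equate their P5 entries.
No row becomes fully distinguished — the join is lossy.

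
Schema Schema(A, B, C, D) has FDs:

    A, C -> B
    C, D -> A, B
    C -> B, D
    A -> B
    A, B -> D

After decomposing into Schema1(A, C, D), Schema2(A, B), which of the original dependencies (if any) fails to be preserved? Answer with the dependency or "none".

none

A, C → B: restricted closure across fragments reaches B.
C, D → A, B: restricted closure across fragments reaches A, B.
C → B, D: restricted closure across fragments reaches B, D.
A → B lies within Schema2.
A, B → D: restricted closure across fragments reaches D.
Every dependency is enforceable on the fragments, so the decomposition is dependency-preserving.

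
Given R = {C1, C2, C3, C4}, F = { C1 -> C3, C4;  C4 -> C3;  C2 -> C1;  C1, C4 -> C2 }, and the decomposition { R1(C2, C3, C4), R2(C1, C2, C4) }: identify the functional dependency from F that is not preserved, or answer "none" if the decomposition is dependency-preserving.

C1 → C3, C4: restricted closure across fragments reaches C3, C4.
C4 → C3 lies within R1.
C2 → C1 lies within R2.
C1, C4 → C2 lies within R2.
Every dependency is enforceable on the fragments, so the decomposition is dependency-preserving.

none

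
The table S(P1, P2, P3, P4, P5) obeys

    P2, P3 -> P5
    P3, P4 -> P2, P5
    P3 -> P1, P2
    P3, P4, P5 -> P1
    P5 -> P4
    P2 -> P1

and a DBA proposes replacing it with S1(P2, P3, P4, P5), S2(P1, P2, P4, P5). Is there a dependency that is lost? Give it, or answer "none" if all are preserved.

P2, P3 → P5 lies within S1.
P3, P4 → P2, P5 lies within S1.
P3 → P1, P2: restricted closure across fragments reaches P1, P2.
P3, P4, P5 → P1: restricted closure across fragments reaches P1.
P5 → P4 lies within S1.
P2 → P1 lies within S2.
Every dependency is enforceable on the fragments, so the decomposition is dependency-preserving.

none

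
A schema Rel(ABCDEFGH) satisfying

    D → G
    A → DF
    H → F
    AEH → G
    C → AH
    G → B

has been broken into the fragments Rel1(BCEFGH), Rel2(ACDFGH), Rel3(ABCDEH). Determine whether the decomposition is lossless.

Yes

Chase test. Columns are ABCDEFGH; row i has aⱼ where attribute j ∈ Reli, else bᵢⱼ.
Initial tableau (one row per fragment):
  row 1: b11 a2 a3 b14 a5 a6 a7 a8
  row 2: a1 b22 a3 a4 b25 a6 a7 a8
  row 3: a1 a2 a3 a4 a5 b36 b37 a8
Rows 2 and 3 agree on D; apply D→G and equate their G entries.
Rows 2 and 3 agree on A; apply A→DF and equate their DF entries.
Rows 1 and 2 agree on C; apply C→AH and equate their AH entries.
Rows 1 and 2 agree on G; apply G→B and equate their B entries.
Rows 1 and 2 agree on A; apply A→DF and equate their DF entries.
Row 1 is now all distinguished symbols — the join is lossless.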